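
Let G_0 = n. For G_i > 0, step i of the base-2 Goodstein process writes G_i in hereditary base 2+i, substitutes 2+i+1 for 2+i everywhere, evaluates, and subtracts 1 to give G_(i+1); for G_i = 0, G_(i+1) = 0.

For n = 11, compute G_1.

step 0: 11 = 2^(2 + 1) + 2 + 1; sub 3 for 2: 3^(3 + 1) + 3 + 1; = 85; G_1 = 85−1 = 84
step 1: 84 = 3^(3 + 1) + 3; sub 4 for 3: 4^(4 + 1) + 4; = 1028; G_2 = 1028−1 = 1027

84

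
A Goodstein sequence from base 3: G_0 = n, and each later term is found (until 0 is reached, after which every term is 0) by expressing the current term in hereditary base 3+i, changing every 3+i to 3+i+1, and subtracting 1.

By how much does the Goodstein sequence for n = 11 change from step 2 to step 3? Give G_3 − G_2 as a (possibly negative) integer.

[0] 11 ≡ 3^2 + 2 (base 3). Lift 4: 18. −1: 17.
[1] 17 ≡ 4^2 + 1 (base 4). Lift 5: 26. −1: 25.
[2] 25 ≡ 5^2 (base 5). Lift 6: 36. −1: 35.

10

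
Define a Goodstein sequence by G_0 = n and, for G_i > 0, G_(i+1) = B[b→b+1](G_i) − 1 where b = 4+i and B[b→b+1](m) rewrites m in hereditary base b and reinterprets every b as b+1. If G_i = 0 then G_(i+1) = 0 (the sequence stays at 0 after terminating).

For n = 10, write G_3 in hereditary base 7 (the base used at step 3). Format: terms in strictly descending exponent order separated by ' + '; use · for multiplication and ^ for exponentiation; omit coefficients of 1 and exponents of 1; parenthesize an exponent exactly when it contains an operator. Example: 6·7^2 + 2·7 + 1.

[0] 10 ≡ 2·4 + 2 (base 4). Lift 5: 12. −1: 11.
[1] 11 ≡ 2·5 + 1 (base 5). Lift 6: 13. −1: 12.
[2] 12 ≡ 2·6 (base 6). Lift 7: 14. −1: 13.
[3] 13 ≡ 7 + 6 (base 7). Lift 8: 14. −1: 13.

7 + 6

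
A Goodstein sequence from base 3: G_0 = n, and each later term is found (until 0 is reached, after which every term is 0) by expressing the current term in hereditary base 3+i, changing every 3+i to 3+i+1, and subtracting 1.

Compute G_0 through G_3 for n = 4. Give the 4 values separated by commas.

4, 4, 4, 3

4 —HB3→ 3 + 1 —bump→ 4 + 1 = 5 —(−1)→ 4
4 —HB4→ 4 —bump→ 5 = 5 —(−1)→ 4
4 —HB5→ 4 —bump→ 4 = 4 —(−1)→ 3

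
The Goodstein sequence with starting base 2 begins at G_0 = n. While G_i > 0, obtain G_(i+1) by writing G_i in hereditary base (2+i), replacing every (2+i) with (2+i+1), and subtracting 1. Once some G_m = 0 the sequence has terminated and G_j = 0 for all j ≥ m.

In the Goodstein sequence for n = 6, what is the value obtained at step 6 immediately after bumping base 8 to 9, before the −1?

G_0 = 6. HB_2(6) = 2^2 + 2. Bump = 30. G_1 = 29.
G_1 = 29. HB_3(29) = 3^3 + 2. Bump = 258. G_2 = 257.
G_2 = 257. HB_4(257) = 4^4 + 1. Bump = 3126. G_3 = 3125.
G_3 = 3125. HB_5(3125) = 5^5. Bump = 46656. G_4 = 46655.
G_4 = 46655. HB_6(46655) = 5·6^5 + 5·6^4 + 5·6^3 + 5·6^2 + 5·6 + 5. Bump = 98040. G_5 = 98039.
G_5 = 98039. HB_7(98039) = 5·7^5 + 5·7^4 + 5·7^3 + 5·7^2 + 5·7 + 4. Bump = 187244. G_6 = 187243.

332148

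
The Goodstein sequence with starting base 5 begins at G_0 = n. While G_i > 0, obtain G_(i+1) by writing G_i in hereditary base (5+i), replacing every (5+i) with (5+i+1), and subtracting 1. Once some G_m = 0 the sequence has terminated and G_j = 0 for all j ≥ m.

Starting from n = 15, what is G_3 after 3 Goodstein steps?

15 —HB5→ 3·5 —bump→ 3·6 = 18 —(−1)→ 17
17 —HB6→ 2·6 + 5 —bump→ 2·7 + 5 = 19 —(−1)→ 18
18 —HB7→ 2·7 + 4 —bump→ 2·8 + 4 = 20 —(−1)→ 19

19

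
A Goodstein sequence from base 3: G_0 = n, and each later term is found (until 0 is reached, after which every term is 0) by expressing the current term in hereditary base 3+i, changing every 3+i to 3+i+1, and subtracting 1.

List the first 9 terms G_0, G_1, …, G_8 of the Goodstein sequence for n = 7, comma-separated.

7, 8, 9, 9, 9, 9, 9, 9, 8

step 0: 7 = 2·3 + 1; sub 4 for 3: 2·4 + 1; = 9; G_1 = 9−1 = 8
step 1: 8 = 2·4; sub 5 for 4: 2·5; = 10; G_2 = 10−1 = 9
step 2: 9 = 5 + 4; sub 6 for 5: 6 + 4; = 10; G_3 = 10−1 = 9
step 3: 9 = 6 + 3; sub 7 for 6: 7 + 3; = 10; G_4 = 10−1 = 9
step 4: 9 = 7 + 2; sub 8 for 7: 8 + 2; = 10; G_5 = 10−1 = 9
step 5: 9 = 8 + 1; sub 9 for 8: 9 + 1; = 10; G_6 = 10−1 = 9
step 6: 9 = 9; sub 10 for 9: 10; = 10; G_7 = 10−1 = 9
step 7: 9 = 9; sub 11 for 10: 9; = 9; G_8 = 9−1 = 8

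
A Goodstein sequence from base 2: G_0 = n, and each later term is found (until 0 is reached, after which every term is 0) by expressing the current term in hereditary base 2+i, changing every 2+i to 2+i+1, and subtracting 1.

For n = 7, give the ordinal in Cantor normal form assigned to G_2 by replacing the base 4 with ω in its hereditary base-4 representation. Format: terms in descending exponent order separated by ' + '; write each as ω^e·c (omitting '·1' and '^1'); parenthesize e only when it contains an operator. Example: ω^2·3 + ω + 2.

7 —HB2→ 2^2 + 2 + 1 —bump→ 3^3 + 3 + 1 = 31 —(−1)→ 30
30 —HB3→ 3^3 + 3 —bump→ 4^4 + 4 = 260 —(−1)→ 259
259 —HB4→ 4^4 + 3 —bump→ 5^5 + 3 = 3128 —(−1)→ 3127

ω^ω + 3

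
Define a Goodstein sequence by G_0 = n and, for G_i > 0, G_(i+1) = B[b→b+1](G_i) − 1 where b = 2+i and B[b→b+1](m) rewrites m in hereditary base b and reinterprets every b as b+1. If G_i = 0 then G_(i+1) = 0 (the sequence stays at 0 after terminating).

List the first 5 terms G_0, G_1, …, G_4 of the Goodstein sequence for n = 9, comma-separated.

G_0=9  [base 2] 2^(2 + 1) + 1  →[2↦3]→  3^(3 + 1) + 1 = 82  −1 ⇒ G_1=81
G_1=81  [base 3] 3^(3 + 1)  →[3↦4]→  4^(4 + 1) = 1024  −1 ⇒ G_2=1023
G_2=1023  [base 4] 3·4^4 + 3·4^3 + 3·4^2 + 3·4 + 3  →[4↦5]→  3·5^5 + 3·5^3 + 3·5^2 + 3·5 + 3 = 9843  −1 ⇒ G_3=9842
G_3=9842  [base 5] 3·5^5 + 3·5^3 + 3·5^2 + 3·5 + 2  →[5↦6]→  3·6^6 + 3·6^3 + 3·6^2 + 3·6 + 2 = 140744  −1 ⇒ G_4=140743

9, 81, 1023, 9842, 140743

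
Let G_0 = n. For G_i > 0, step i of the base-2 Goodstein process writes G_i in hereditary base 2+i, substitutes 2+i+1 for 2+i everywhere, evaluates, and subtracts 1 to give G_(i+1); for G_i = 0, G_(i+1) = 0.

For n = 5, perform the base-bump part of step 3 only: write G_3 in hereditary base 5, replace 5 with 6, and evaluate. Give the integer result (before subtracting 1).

G_0 = 5. HB_2(5) = 2^2 + 1. Bump = 28. G_1 = 27.
G_1 = 27. HB_3(27) = 3^3. Bump = 256. G_2 = 255.
G_2 = 255. HB_4(255) = 3·4^3 + 3·4^2 + 3·4 + 3. Bump = 468. G_3 = 467.
G_3 = 467. HB_5(467) = 3·5^3 + 3·5^2 + 3·5 + 2. Bump = 776. G_4 = 775.

776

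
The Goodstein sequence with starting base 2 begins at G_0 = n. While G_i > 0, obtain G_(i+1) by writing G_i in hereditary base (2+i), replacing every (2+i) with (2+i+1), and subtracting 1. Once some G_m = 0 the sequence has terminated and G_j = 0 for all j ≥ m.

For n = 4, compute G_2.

G_0=4  [base 2] 2^2  →[2↦3]→  3^3 = 27  −1 ⇒ G_1=26
G_1=26  [base 3] 2·3^2 + 2·3 + 2  →[3↦4]→  2·4^2 + 2·4 + 2 = 42  −1 ⇒ G_2=41

41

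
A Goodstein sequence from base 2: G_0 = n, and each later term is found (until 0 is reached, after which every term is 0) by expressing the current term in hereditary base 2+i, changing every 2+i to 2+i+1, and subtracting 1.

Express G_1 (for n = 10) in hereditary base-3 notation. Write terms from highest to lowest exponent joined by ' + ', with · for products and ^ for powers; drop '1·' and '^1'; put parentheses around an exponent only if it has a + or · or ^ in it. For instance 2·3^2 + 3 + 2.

G_0=10  [base 2] 2^(2 + 1) + 2  →[2↦3]→  3^(3 + 1) + 3 = 84  −1 ⇒ G_1=83
G_1=83  [base 3] 3^(3 + 1) + 2  →[3↦4]→  4^(4 + 1) + 2 = 1026  −1 ⇒ G_2=1025

3^(3 + 1) + 2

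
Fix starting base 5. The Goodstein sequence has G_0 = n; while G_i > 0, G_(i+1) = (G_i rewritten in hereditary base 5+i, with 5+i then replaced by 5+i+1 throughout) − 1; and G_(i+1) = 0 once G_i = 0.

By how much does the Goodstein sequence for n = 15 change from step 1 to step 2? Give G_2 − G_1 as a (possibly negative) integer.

[0] 15 ≡ 3·5 (base 5). Lift 6: 18. −1: 17.
[1] 17 ≡ 2·6 + 5 (base 6). Lift 7: 19. −1: 18.

1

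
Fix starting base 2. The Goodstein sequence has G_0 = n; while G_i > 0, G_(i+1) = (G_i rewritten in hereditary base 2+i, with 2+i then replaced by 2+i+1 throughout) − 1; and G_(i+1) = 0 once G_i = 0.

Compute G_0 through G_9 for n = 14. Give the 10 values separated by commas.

G_0 = 14. HB_2(14) = 2^(2 + 1) + 2^2 + 2. Bump = 111. G_1 = 110.
G_1 = 110. HB_3(110) = 3^(3 + 1) + 3^3 + 2. Bump = 1282. G_2 = 1281.
G_2 = 1281. HB_4(1281) = 4^(4 + 1) + 4^4 + 1. Bump = 18751. G_3 = 18750.
G_3 = 18750. HB_5(18750) = 5^(5 + 1) + 5^5. Bump = 326592. G_4 = 326591.
G_4 = 326591. HB_6(326591) = 6^(6 + 1) + 5·6^5 + 5·6^4 + 5·6^3 + 5·6^2 + 5·6 + 5. Bump = 5862841. G_5 = 5862840.
G_5 = 5862840. HB_7(5862840) = 7^(7 + 1) + 5·7^5 + 5·7^4 + 5·7^3 + 5·7^2 + 5·7 + 4. Bump = 134404972. G_6 = 134404971.
G_6 = 134404971. HB_8(134404971) = 8^(8 + 1) + 5·8^5 + 5·8^4 + 5·8^3 + 5·8^2 + 5·8 + 3. Bump = 3487116549. G_7 = 3487116548.
G_7 = 3487116548. HB_9(3487116548) = 9^(9 + 1) + 5·9^5 + 5·9^4 + 5·9^3 + 5·9^2 + 5·9 + 2. Bump = 100000555552. G_8 = 100000555551.
G_8 = 100000555551. HB_10(100000555551) = 10^(10 + 1) + 5·10^5 + 5·10^4 + 5·10^3 + 5·10^2 + 5·10 + 1. Bump = 3138429262497. G_9 = 3138429262496.

14, 110, 1281, 18750, 326591, 5862840, 134404971, 3487116548, 100000555551, 3138429262496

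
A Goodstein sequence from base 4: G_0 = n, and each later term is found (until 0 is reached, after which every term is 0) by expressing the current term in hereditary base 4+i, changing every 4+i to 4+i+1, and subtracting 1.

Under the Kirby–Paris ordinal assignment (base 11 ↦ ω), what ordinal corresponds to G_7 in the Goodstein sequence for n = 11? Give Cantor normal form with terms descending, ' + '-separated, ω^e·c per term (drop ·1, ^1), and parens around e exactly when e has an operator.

(0) 11|_4 = 2·4 + 3 ↦ 2·5 + 3|_5 = 13 ⇒ 12
(1) 12|_5 = 2·5 + 2 ↦ 2·6 + 2|_6 = 14 ⇒ 13
(2) 13|_6 = 2·6 + 1 ↦ 2·7 + 1|_7 = 15 ⇒ 14
(3) 14|_7 = 2·7 ↦ 2·8|_8 = 16 ⇒ 15
(4) 15|_8 = 8 + 7 ↦ 9 + 7|_9 = 16 ⇒ 15
(5) 15|_9 = 9 + 6 ↦ 10 + 6|_10 = 16 ⇒ 15
(6) 15|_10 = 10 + 5 ↦ 11 + 5|_11 = 16 ⇒ 15

ω + 4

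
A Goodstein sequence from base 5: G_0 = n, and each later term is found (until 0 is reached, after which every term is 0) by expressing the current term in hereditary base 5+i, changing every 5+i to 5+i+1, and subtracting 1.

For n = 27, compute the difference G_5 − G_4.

base 5: 27 = 5^2 + 2; at 6: 6^2 + 2 = 38; next = 37
base 6: 37 = 6^2 + 1; at 7: 7^2 + 1 = 50; next = 49
base 7: 49 = 7^2; at 8: 8^2 = 64; next = 63
base 8: 63 = 7·8 + 7; at 9: 7·9 + 7 = 70; next = 69
base 9: 69 = 7·9 + 6; at 10: 7·10 + 6 = 76; next = 75

6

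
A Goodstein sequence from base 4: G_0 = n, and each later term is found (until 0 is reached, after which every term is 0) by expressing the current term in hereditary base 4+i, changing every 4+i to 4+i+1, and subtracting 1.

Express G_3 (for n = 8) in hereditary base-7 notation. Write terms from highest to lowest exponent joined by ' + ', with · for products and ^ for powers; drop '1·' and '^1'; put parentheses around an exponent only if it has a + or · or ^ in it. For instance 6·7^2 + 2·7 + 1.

7 + 2

(0) 8|_4 = 2·4 ↦ 2·5|_5 = 10 ⇒ 9
(1) 9|_5 = 5 + 4 ↦ 6 + 4|_6 = 10 ⇒ 9
(2) 9|_6 = 6 + 3 ↦ 7 + 3|_7 = 10 ⇒ 9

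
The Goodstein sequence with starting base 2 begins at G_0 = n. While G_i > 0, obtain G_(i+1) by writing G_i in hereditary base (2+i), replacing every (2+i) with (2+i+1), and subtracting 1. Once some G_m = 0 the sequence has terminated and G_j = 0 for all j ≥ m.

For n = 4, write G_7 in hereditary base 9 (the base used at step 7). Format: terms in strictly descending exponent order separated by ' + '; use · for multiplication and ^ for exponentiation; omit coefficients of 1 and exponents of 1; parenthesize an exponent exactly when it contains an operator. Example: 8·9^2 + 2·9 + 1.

2·9^2 + 9 + 2

G_0=4  [base 2] 2^2  →[2↦3]→  3^3 = 27  −1 ⇒ G_1=26
G_1=26  [base 3] 2·3^2 + 2·3 + 2  →[3↦4]→  2·4^2 + 2·4 + 2 = 42  −1 ⇒ G_2=41
G_2=41  [base 4] 2·4^2 + 2·4 + 1  →[4↦5]→  2·5^2 + 2·5 + 1 = 61  −1 ⇒ G_3=60
G_3=60  [base 5] 2·5^2 + 2·5  →[5↦6]→  2·6^2 + 2·6 = 84  −1 ⇒ G_4=83
G_4=83  [base 6] 2·6^2 + 6 + 5  →[6↦7]→  2·7^2 + 7 + 5 = 110  −1 ⇒ G_5=109
G_5=109  [base 7] 2·7^2 + 7 + 4  →[7↦8]→  2·8^2 + 8 + 4 = 140  −1 ⇒ G_6=139
G_6=139  [base 8] 2·8^2 + 8 + 3  →[8↦9]→  2·9^2 + 9 + 3 = 174  −1 ⇒ G_7=173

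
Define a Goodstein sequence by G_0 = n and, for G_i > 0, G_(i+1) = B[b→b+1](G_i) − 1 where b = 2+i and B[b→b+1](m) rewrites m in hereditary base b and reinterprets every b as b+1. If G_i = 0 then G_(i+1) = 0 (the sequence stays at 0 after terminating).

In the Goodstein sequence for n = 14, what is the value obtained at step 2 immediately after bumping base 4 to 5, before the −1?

18751

G_0 = 14. HB_2(14) = 2^(2 + 1) + 2^2 + 2. Bump = 111. G_1 = 110.
G_1 = 110. HB_3(110) = 3^(3 + 1) + 3^3 + 2. Bump = 1282. G_2 = 1281.
G_2 = 1281. HB_4(1281) = 4^(4 + 1) + 4^4 + 1. Bump = 18751. G_3 = 18750.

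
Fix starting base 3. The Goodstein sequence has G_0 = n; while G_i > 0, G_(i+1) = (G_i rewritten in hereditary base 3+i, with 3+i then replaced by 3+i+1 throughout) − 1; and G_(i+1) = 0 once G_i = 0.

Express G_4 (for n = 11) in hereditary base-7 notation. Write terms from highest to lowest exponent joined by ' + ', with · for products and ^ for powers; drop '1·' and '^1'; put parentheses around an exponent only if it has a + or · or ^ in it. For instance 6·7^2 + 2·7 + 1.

5·7 + 4

G_0 = 11. HB_3(11) = 3^2 + 2. Bump = 18. G_1 = 17.
G_1 = 17. HB_4(17) = 4^2 + 1. Bump = 26. G_2 = 25.
G_2 = 25. HB_5(25) = 5^2. Bump = 36. G_3 = 35.
G_3 = 35. HB_6(35) = 5·6 + 5. Bump = 40. G_4 = 39.
G_4 = 39. HB_7(39) = 5·7 + 4. Bump = 44. G_5 = 43.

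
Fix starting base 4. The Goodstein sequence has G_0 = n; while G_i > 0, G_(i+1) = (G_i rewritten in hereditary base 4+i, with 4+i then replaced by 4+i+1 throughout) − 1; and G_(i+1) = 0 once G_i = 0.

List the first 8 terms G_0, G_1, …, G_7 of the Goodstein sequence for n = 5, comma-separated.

5, 5, 5, 4, 3, 2, 1, 0

i=0: 5 = 4 + 1 (b=4); 4→5: 5 + 1 = 6; 6−1 = 5
i=1: 5 = 5 (b=5); 5→6: 6 = 6; 6−1 = 5
i=2: 5 = 5 (b=6); 6→7: 5 = 5; 5−1 = 4
i=3: 4 = 4 (b=7); 7→8: 4 = 4; 4−1 = 3
i=4: 3 = 3 (b=8); 8→9: 3 = 3; 3−1 = 2
i=5: 2 = 2 (b=9); 9→10: 2 = 2; 2−1 = 1
i=6: 1 = 1 (b=10); 10→11: 1 = 1; 1−1 = 0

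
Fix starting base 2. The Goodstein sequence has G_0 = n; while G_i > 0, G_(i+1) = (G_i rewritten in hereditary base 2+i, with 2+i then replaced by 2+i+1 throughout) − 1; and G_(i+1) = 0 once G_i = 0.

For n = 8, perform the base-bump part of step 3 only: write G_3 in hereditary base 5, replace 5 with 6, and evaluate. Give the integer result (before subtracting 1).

base 2: 8 = 2^(2 + 1); at 3: 3^(3 + 1) = 81; next = 80
base 3: 80 = 2·3^3 + 2·3^2 + 2·3 + 2; at 4: 2·4^4 + 2·4^2 + 2·4 + 2 = 554; next = 553
base 4: 553 = 2·4^4 + 2·4^2 + 2·4 + 1; at 5: 2·5^5 + 2·5^2 + 2·5 + 1 = 6311; next = 6310
base 5: 6310 = 2·5^5 + 2·5^2 + 2·5; at 6: 2·6^6 + 2·6^2 + 2·6 = 93396; next = 93395

93396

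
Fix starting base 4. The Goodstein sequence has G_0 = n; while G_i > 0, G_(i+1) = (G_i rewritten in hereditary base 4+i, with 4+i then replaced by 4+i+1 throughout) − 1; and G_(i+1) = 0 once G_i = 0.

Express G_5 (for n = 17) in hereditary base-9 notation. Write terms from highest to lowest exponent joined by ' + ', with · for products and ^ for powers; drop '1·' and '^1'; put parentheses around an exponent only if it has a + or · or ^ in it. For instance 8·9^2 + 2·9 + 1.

(0) 17|_4 = 4^2 + 1 ↦ 5^2 + 1|_5 = 26 ⇒ 25
(1) 25|_5 = 5^2 ↦ 6^2|_6 = 36 ⇒ 35
(2) 35|_6 = 5·6 + 5 ↦ 5·7 + 5|_7 = 40 ⇒ 39
(3) 39|_7 = 5·7 + 4 ↦ 5·8 + 4|_8 = 44 ⇒ 43
(4) 43|_8 = 5·8 + 3 ↦ 5·9 + 3|_9 = 48 ⇒ 47
(5) 47|_9 = 5·9 + 2 ↦ 5·10 + 2|_10 = 52 ⇒ 51

5·9 + 2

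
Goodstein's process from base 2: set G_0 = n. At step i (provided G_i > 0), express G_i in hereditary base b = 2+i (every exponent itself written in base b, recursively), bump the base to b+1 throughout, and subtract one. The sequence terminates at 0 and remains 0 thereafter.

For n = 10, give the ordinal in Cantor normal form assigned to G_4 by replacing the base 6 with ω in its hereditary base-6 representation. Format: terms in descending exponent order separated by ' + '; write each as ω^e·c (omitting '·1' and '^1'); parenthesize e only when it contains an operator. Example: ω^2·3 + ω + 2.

ω^ω·5 + ω^5·5 + ω^4·5 + ω^3·5 + ω^2·5 + ω·5 + 5

10 —HB2→ 2^(2 + 1) + 2 —bump→ 3^(3 + 1) + 3 = 84 —(−1)→ 83
83 —HB3→ 3^(3 + 1) + 2 —bump→ 4^(4 + 1) + 2 = 1026 —(−1)→ 1025
1025 —HB4→ 4^(4 + 1) + 1 —bump→ 5^(5 + 1) + 1 = 15626 —(−1)→ 15625
15625 —HB5→ 5^(5 + 1) —bump→ 6^(6 + 1) = 279936 —(−1)→ 279935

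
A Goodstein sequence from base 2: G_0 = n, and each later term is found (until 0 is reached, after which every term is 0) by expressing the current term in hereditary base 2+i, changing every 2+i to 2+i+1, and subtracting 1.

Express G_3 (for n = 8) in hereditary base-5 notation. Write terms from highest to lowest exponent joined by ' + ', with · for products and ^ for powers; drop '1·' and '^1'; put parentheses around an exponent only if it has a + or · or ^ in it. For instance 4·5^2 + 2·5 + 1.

base 2: 8 = 2^(2 + 1); at 3: 3^(3 + 1) = 81; next = 80
base 3: 80 = 2·3^3 + 2·3^2 + 2·3 + 2; at 4: 2·4^4 + 2·4^2 + 2·4 + 2 = 554; next = 553
base 4: 553 = 2·4^4 + 2·4^2 + 2·4 + 1; at 5: 2·5^5 + 2·5^2 + 2·5 + 1 = 6311; next = 6310
base 5: 6310 = 2·5^5 + 2·5^2 + 2·5; at 6: 2·6^6 + 2·6^2 + 2·6 = 93396; next = 93395

2·5^5 + 2·5^2 + 2·5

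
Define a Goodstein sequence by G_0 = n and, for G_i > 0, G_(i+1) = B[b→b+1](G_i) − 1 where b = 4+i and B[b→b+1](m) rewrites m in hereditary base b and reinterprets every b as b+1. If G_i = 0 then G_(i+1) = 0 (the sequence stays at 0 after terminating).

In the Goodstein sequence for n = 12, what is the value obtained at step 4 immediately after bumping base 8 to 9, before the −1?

19

[0] 12 ≡ 3·4 (base 4). Lift 5: 15. −1: 14.
[1] 14 ≡ 2·5 + 4 (base 5). Lift 6: 16. −1: 15.
[2] 15 ≡ 2·6 + 3 (base 6). Lift 7: 17. −1: 16.
[3] 16 ≡ 2·7 + 2 (base 7). Lift 8: 18. −1: 17.
[4] 17 ≡ 2·8 + 1 (base 8). Lift 9: 19. −1: 18.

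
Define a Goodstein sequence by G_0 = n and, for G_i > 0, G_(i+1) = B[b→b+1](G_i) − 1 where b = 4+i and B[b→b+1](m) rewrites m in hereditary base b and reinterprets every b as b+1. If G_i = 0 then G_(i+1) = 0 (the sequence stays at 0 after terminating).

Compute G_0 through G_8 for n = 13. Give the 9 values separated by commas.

13, 15, 17, 18, 19, 20, 21, 22, 23

i=0: 13 = 3·4 + 1 (b=4); 4→5: 3·5 + 1 = 16; 16−1 = 15
i=1: 15 = 3·5 (b=5); 5→6: 3·6 = 18; 18−1 = 17
i=2: 17 = 2·6 + 5 (b=6); 6→7: 2·7 + 5 = 19; 19−1 = 18
i=3: 18 = 2·7 + 4 (b=7); 7→8: 2·8 + 4 = 20; 20−1 = 19
i=4: 19 = 2·8 + 3 (b=8); 8→9: 2·9 + 3 = 21; 21−1 = 20
i=5: 20 = 2·9 + 2 (b=9); 9→10: 2·10 + 2 = 22; 22−1 = 21
i=6: 21 = 2·10 + 1 (b=10); 10→11: 2·11 + 1 = 23; 23−1 = 22
i=7: 22 = 2·11 (b=11); 11→12: 2·12 = 24; 24−1 = 23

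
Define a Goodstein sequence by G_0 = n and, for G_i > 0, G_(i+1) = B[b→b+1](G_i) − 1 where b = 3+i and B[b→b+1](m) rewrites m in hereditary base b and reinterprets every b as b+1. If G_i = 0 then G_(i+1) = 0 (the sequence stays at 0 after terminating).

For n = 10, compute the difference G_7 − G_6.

i=0: 10 = 3^2 + 1 (b=3); 3→4: 4^2 + 1 = 17; 17−1 = 16
i=1: 16 = 4^2 (b=4); 4→5: 5^2 = 25; 25−1 = 24
i=2: 24 = 4·5 + 4 (b=5); 5→6: 4·6 + 4 = 28; 28−1 = 27
i=3: 27 = 4·6 + 3 (b=6); 6→7: 4·7 + 3 = 31; 31−1 = 30
i=4: 30 = 4·7 + 2 (b=7); 7→8: 4·8 + 2 = 34; 34−1 = 33
i=5: 33 = 4·8 + 1 (b=8); 8→9: 4·9 + 1 = 37; 37−1 = 36
i=6: 36 = 4·9 (b=9); 9→10: 4·10 = 40; 40−1 = 39

3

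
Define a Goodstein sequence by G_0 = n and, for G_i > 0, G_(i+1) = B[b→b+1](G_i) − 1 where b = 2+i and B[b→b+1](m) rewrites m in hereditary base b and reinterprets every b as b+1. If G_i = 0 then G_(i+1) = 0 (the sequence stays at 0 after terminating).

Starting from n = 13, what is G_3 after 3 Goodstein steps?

16092

[0] 13 ≡ 2^(2 + 1) + 2^2 + 1 (base 2). Lift 3: 109. −1: 108.
[1] 108 ≡ 3^(3 + 1) + 3^3 (base 3). Lift 4: 1280. −1: 1279.
[2] 1279 ≡ 4^(4 + 1) + 3·4^3 + 3·4^2 + 3·4 + 3 (base 4). Lift 5: 16093. −1: 16092.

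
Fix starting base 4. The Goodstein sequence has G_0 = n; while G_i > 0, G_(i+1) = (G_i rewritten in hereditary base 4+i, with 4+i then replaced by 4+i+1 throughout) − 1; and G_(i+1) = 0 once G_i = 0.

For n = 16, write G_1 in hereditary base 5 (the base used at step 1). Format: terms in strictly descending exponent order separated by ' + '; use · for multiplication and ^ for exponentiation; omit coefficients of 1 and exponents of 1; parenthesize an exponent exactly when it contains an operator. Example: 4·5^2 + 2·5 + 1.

G_0=16  [base 4] 4^2  →[4↦5]→  5^2 = 25  −1 ⇒ G_1=24
G_1=24  [base 5] 4·5 + 4  →[5↦6]→  4·6 + 4 = 28  −1 ⇒ G_2=27

4·5 + 4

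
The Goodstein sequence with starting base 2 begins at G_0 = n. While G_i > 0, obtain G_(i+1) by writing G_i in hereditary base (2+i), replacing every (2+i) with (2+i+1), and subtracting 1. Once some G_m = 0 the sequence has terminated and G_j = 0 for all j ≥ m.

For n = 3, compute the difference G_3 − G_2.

3 —HB2→ 2 + 1 —bump→ 3 + 1 = 4 —(−1)→ 3
3 —HB3→ 3 —bump→ 4 = 4 —(−1)→ 3
3 —HB4→ 3 —bump→ 3 = 3 —(−1)→ 2

-1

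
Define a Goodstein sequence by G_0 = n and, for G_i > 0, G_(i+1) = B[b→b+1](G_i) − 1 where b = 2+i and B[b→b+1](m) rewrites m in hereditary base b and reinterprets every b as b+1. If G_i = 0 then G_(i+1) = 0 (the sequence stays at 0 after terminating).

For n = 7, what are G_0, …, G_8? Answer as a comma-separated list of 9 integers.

(0) 7|_2 = 2^2 + 2 + 1 ↦ 3^3 + 3 + 1|_3 = 31 ⇒ 30
(1) 30|_3 = 3^3 + 3 ↦ 4^4 + 4|_4 = 260 ⇒ 259
(2) 259|_4 = 4^4 + 3 ↦ 5^5 + 3|_5 = 3128 ⇒ 3127
(3) 3127|_5 = 5^5 + 2 ↦ 6^6 + 2|_6 = 46658 ⇒ 46657
(4) 46657|_6 = 6^6 + 1 ↦ 7^7 + 1|_7 = 823544 ⇒ 823543
(5) 823543|_7 = 7^7 ↦ 8^8|_8 = 16777216 ⇒ 16777215
(6) 16777215|_8 = 7·8^7 + 7·8^6 + 7·8^5 + 7·8^4 + 7·8^3 + 7·8^2 + 7·8 + 7 ↦ 7·9^7 + 7·9^6 + 7·9^5 + 7·9^4 + 7·9^3 + 7·9^2 + 7·9 + 7|_9 = 37665880 ⇒ 37665879
(7) 37665879|_9 = 7·9^7 + 7·9^6 + 7·9^5 + 7·9^4 + 7·9^3 + 7·9^2 + 7·9 + 6 ↦ 7·10^7 + 7·10^6 + 7·10^5 + 7·10^4 + 7·10^3 + 7·10^2 + 7·10 + 6|_10 = 77777776 ⇒ 77777775

7, 30, 259, 3127, 46657, 823543, 16777215, 37665879, 77777775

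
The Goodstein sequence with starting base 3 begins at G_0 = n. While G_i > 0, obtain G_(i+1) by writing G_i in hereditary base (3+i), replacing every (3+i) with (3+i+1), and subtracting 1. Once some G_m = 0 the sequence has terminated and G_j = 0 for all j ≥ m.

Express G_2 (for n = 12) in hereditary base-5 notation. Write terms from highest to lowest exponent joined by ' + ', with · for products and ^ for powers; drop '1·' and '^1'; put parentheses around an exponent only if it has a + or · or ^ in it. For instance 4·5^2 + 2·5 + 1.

5^2 + 2

G_0=12  [base 3] 3^2 + 3  →[3↦4]→  4^2 + 4 = 20  −1 ⇒ G_1=19
G_1=19  [base 4] 4^2 + 3  →[4↦5]→  5^2 + 3 = 28  −1 ⇒ G_2=27
G_2=27  [base 5] 5^2 + 2  →[5↦6]→  6^2 + 2 = 38  −1 ⇒ G_3=37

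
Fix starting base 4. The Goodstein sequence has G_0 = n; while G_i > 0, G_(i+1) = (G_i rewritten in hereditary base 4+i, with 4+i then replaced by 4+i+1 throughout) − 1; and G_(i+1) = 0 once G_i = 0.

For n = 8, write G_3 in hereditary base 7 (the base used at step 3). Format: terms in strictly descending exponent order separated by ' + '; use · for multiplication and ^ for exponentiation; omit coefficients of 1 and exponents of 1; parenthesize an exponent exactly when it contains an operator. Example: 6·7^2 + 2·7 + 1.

8 —HB4→ 2·4 —bump→ 2·5 = 10 —(−1)→ 9
9 —HB5→ 5 + 4 —bump→ 6 + 4 = 10 —(−1)→ 9
9 —HB6→ 6 + 3 —bump→ 7 + 3 = 10 —(−1)→ 9

7 + 2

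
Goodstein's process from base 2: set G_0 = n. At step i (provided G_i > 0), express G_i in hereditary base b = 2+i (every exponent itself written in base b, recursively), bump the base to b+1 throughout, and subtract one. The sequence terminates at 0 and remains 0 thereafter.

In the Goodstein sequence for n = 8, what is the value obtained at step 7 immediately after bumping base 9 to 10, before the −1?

20000000212

step 0: 8 = 2^(2 + 1); sub 3 for 2: 3^(3 + 1); = 81; G_1 = 81−1 = 80
step 1: 80 = 2·3^3 + 2·3^2 + 2·3 + 2; sub 4 for 3: 2·4^4 + 2·4^2 + 2·4 + 2; = 554; G_2 = 554−1 = 553
step 2: 553 = 2·4^4 + 2·4^2 + 2·4 + 1; sub 5 for 4: 2·5^5 + 2·5^2 + 2·5 + 1; = 6311; G_3 = 6311−1 = 6310
step 3: 6310 = 2·5^5 + 2·5^2 + 2·5; sub 6 for 5: 2·6^6 + 2·6^2 + 2·6; = 93396; G_4 = 93396−1 = 93395
step 4: 93395 = 2·6^6 + 2·6^2 + 6 + 5; sub 7 for 6: 2·7^7 + 2·7^2 + 7 + 5; = 1647196; G_5 = 1647196−1 = 1647195
step 5: 1647195 = 2·7^7 + 2·7^2 + 7 + 4; sub 8 for 7: 2·8^8 + 2·8^2 + 8 + 4; = 33554572; G_6 = 33554572−1 = 33554571
step 6: 33554571 = 2·8^8 + 2·8^2 + 8 + 3; sub 9 for 8: 2·9^9 + 2·9^2 + 9 + 3; = 774841152; G_7 = 774841152−1 = 774841151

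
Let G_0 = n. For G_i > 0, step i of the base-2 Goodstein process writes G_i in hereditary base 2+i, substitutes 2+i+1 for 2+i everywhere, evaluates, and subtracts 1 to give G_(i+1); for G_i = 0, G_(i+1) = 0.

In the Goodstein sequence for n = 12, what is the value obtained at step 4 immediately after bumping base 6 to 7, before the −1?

i=0: 12 = 2^(2 + 1) + 2^2 (b=2); 2→3: 3^(3 + 1) + 3^3 = 108; 108−1 = 107
i=1: 107 = 3^(3 + 1) + 2·3^2 + 2·3 + 2 (b=3); 3→4: 4^(4 + 1) + 2·4^2 + 2·4 + 2 = 1066; 1066−1 = 1065
i=2: 1065 = 4^(4 + 1) + 2·4^2 + 2·4 + 1 (b=4); 4→5: 5^(5 + 1) + 2·5^2 + 2·5 + 1 = 15686; 15686−1 = 15685
i=3: 15685 = 5^(5 + 1) + 2·5^2 + 2·5 (b=5); 5→6: 6^(6 + 1) + 2·6^2 + 2·6 = 280020; 280020−1 = 280019

5764911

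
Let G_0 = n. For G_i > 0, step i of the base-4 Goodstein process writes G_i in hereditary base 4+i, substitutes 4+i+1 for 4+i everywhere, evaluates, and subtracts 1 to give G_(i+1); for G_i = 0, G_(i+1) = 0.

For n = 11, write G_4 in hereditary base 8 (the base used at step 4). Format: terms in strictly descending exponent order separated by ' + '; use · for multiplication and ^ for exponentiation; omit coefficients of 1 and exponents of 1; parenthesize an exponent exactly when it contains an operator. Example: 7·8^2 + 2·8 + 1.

i=0: 11 = 2·4 + 3 (b=4); 4→5: 2·5 + 3 = 13; 13−1 = 12
i=1: 12 = 2·5 + 2 (b=5); 5→6: 2·6 + 2 = 14; 14−1 = 13
i=2: 13 = 2·6 + 1 (b=6); 6→7: 2·7 + 1 = 15; 15−1 = 14
i=3: 14 = 2·7 (b=7); 7→8: 2·8 = 16; 16−1 = 15
i=4: 15 = 8 + 7 (b=8); 8→9: 9 + 7 = 16; 16−1 = 15

8 + 7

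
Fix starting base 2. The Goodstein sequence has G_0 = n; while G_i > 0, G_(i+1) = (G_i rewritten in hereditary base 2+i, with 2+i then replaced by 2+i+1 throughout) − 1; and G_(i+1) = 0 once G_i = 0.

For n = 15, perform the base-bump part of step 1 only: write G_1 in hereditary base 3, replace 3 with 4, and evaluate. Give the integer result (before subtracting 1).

G_0=15  [base 2] 2^(2 + 1) + 2^2 + 2 + 1  →[2↦3]→  3^(3 + 1) + 3^3 + 3 + 1 = 112  −1 ⇒ G_1=111
G_1=111  [base 3] 3^(3 + 1) + 3^3 + 3  →[3↦4]→  4^(4 + 1) + 4^4 + 4 = 1284  −1 ⇒ G_2=1283

1284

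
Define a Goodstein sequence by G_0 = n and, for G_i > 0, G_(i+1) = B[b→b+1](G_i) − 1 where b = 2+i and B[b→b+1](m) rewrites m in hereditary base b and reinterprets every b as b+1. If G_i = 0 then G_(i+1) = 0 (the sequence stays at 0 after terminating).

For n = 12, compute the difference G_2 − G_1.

958

step 0: 12 = 2^(2 + 1) + 2^2; sub 3 for 2: 3^(3 + 1) + 3^3; = 108; G_1 = 108−1 = 107
step 1: 107 = 3^(3 + 1) + 2·3^2 + 2·3 + 2; sub 4 for 3: 4^(4 + 1) + 2·4^2 + 2·4 + 2; = 1066; G_2 = 1066−1 = 1065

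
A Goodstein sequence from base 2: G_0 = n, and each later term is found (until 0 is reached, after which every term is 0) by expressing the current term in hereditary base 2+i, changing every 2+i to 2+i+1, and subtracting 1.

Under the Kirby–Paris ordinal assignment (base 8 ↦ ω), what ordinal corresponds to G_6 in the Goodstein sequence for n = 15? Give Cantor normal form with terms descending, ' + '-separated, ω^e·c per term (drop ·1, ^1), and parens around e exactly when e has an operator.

ω^(ω + 1) + ω^7·7 + ω^6·7 + ω^5·7 + ω^4·7 + ω^3·7 + ω^2·7 + ω·7 + 7

(0) 15|_2 = 2^(2 + 1) + 2^2 + 2 + 1 ↦ 3^(3 + 1) + 3^3 + 3 + 1|_3 = 112 ⇒ 111
(1) 111|_3 = 3^(3 + 1) + 3^3 + 3 ↦ 4^(4 + 1) + 4^4 + 4|_4 = 1284 ⇒ 1283
(2) 1283|_4 = 4^(4 + 1) + 4^4 + 3 ↦ 5^(5 + 1) + 5^5 + 3|_5 = 18753 ⇒ 18752
(3) 18752|_5 = 5^(5 + 1) + 5^5 + 2 ↦ 6^(6 + 1) + 6^6 + 2|_6 = 326594 ⇒ 326593
(4) 326593|_6 = 6^(6 + 1) + 6^6 + 1 ↦ 7^(7 + 1) + 7^7 + 1|_7 = 6588345 ⇒ 6588344
(5) 6588344|_7 = 7^(7 + 1) + 7^7 ↦ 8^(8 + 1) + 8^8|_8 = 150994944 ⇒ 150994943
(6) 150994943|_8 = 8^(8 + 1) + 7·8^7 + 7·8^6 + 7·8^5 + 7·8^4 + 7·8^3 + 7·8^2 + 7·8 + 7 ↦ 9^(9 + 1) + 7·9^7 + 7·9^6 + 7·9^5 + 7·9^4 + 7·9^3 + 7·9^2 + 7·9 + 7|_9 = 3524450281 ⇒ 3524450280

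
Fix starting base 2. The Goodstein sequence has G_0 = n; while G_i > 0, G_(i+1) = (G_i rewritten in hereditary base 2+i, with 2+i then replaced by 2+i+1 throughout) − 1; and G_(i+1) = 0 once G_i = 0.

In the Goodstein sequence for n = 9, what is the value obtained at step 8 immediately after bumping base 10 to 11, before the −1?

855935016216

[0] 9 ≡ 2^(2 + 1) + 1 (base 2). Lift 3: 82. −1: 81.
[1] 81 ≡ 3^(3 + 1) (base 3). Lift 4: 1024. −1: 1023.
[2] 1023 ≡ 3·4^4 + 3·4^3 + 3·4^2 + 3·4 + 3 (base 4). Lift 5: 9843. −1: 9842.
[3] 9842 ≡ 3·5^5 + 3·5^3 + 3·5^2 + 3·5 + 2 (base 5). Lift 6: 140744. −1: 140743.
[4] 140743 ≡ 3·6^6 + 3·6^3 + 3·6^2 + 3·6 + 1 (base 6). Lift 7: 2471827. −1: 2471826.
[5] 2471826 ≡ 3·7^7 + 3·7^3 + 3·7^2 + 3·7 (base 7). Lift 8: 50333400. −1: 50333399.
[6] 50333399 ≡ 3·8^8 + 3·8^3 + 3·8^2 + 2·8 + 7 (base 8). Lift 9: 1162263922. −1: 1162263921.
[7] 1162263921 ≡ 3·9^9 + 3·9^3 + 3·9^2 + 2·9 + 6 (base 9). Lift 10: 30000003326. −1: 30000003325.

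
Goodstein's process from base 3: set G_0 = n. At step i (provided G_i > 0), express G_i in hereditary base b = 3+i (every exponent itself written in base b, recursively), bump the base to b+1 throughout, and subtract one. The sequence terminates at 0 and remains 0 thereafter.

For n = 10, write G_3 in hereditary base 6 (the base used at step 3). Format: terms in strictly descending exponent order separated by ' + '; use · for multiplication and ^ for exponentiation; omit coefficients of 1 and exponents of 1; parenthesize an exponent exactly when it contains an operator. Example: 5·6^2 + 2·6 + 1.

4·6 + 3

step 0: 10 = 3^2 + 1; sub 4 for 3: 4^2 + 1; = 17; G_1 = 17−1 = 16
step 1: 16 = 4^2; sub 5 for 4: 5^2; = 25; G_2 = 25−1 = 24
step 2: 24 = 4·5 + 4; sub 6 for 5: 4·6 + 4; = 28; G_3 = 28−1 = 27
step 3: 27 = 4·6 + 3; sub 7 for 6: 4·7 + 3; = 31; G_4 = 31−1 = 30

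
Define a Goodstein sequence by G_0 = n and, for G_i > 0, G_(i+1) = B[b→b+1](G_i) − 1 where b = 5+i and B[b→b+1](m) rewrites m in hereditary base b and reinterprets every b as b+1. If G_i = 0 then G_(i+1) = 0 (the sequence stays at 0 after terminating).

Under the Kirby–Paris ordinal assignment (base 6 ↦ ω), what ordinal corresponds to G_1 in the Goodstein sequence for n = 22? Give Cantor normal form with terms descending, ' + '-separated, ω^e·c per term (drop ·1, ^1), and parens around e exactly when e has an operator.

ω·4 + 1

G_0=22  [base 5] 4·5 + 2  →[5↦6]→  4·6 + 2 = 26  −1 ⇒ G_1=25
G_1=25  [base 6] 4·6 + 1  →[6↦7]→  4·7 + 1 = 29  −1 ⇒ G_2=28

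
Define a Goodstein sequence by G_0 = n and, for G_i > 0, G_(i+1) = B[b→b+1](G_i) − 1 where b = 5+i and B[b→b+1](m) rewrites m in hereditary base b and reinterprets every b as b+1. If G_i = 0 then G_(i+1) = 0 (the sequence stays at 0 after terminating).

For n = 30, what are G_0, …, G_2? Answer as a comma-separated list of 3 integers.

30, 41, 53

G_0=30  [base 5] 5^2 + 5  →[5↦6]→  6^2 + 6 = 42  −1 ⇒ G_1=41
G_1=41  [base 6] 6^2 + 5  →[6↦7]→  7^2 + 5 = 54  −1 ⇒ G_2=53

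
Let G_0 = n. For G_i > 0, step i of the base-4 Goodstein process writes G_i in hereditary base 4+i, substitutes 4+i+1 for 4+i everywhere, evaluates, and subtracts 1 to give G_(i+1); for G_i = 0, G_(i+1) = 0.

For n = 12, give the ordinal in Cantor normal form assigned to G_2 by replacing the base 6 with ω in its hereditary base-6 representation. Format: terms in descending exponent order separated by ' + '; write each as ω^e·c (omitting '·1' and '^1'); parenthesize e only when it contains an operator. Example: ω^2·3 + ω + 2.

ω·2 + 3

i=0: 12 = 3·4 (b=4); 4→5: 3·5 = 15; 15−1 = 14
i=1: 14 = 2·5 + 4 (b=5); 5→6: 2·6 + 4 = 16; 16−1 = 15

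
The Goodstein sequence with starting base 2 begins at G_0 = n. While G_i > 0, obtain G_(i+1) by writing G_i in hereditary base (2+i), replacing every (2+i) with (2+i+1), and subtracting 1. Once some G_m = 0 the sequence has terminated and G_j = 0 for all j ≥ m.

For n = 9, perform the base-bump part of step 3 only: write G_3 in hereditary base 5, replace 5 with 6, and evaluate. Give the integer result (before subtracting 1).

140744

9 —HB2→ 2^(2 + 1) + 1 —bump→ 3^(3 + 1) + 1 = 82 —(−1)→ 81
81 —HB3→ 3^(3 + 1) —bump→ 4^(4 + 1) = 1024 —(−1)→ 1023
1023 —HB4→ 3·4^4 + 3·4^3 + 3·4^2 + 3·4 + 3 —bump→ 3·5^5 + 3·5^3 + 3·5^2 + 3·5 + 3 = 9843 —(−1)→ 9842
9842 —HB5→ 3·5^5 + 3·5^3 + 3·5^2 + 3·5 + 2 —bump→ 3·6^6 + 3·6^3 + 3·6^2 + 3·6 + 2 = 140744 —(−1)→ 140743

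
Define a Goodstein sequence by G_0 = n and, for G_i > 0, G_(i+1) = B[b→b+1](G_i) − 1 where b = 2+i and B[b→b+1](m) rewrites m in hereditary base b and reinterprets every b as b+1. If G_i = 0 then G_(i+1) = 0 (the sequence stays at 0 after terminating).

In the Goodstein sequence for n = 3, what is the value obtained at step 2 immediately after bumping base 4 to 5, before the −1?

3

(0) 3|_2 = 2 + 1 ↦ 3 + 1|_3 = 4 ⇒ 3
(1) 3|_3 = 3 ↦ 4|_4 = 4 ⇒ 3
(2) 3|_4 = 3 ↦ 3|_5 = 3 ⇒ 2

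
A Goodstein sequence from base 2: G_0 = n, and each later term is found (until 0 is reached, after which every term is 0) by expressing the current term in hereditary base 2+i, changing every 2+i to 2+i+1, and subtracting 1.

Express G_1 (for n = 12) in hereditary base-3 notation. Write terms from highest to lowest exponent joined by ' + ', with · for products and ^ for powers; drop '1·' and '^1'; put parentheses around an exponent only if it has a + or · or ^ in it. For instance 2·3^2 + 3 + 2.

G_0 = 12. HB_2(12) = 2^(2 + 1) + 2^2. Bump = 108. G_1 = 107.
G_1 = 107. HB_3(107) = 3^(3 + 1) + 2·3^2 + 2·3 + 2. Bump = 1066. G_2 = 1065.

3^(3 + 1) + 2·3^2 + 2·3 + 2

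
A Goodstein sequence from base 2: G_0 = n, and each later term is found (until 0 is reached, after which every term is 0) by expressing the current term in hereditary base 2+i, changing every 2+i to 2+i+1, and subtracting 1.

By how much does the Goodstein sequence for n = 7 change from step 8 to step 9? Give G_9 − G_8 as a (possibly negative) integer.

72273438

G_0 = 7. HB_2(7) = 2^2 + 2 + 1. Bump = 31. G_1 = 30.
G_1 = 30. HB_3(30) = 3^3 + 3. Bump = 260. G_2 = 259.
G_2 = 259. HB_4(259) = 4^4 + 3. Bump = 3128. G_3 = 3127.
G_3 = 3127. HB_5(3127) = 5^5 + 2. Bump = 46658. G_4 = 46657.
G_4 = 46657. HB_6(46657) = 6^6 + 1. Bump = 823544. G_5 = 823543.
G_5 = 823543. HB_7(823543) = 7^7. Bump = 16777216. G_6 = 16777215.
G_6 = 16777215. HB_8(16777215) = 7·8^7 + 7·8^6 + 7·8^5 + 7·8^4 + 7·8^3 + 7·8^2 + 7·8 + 7. Bump = 37665880. G_7 = 37665879.
G_7 = 37665879. HB_9(37665879) = 7·9^7 + 7·9^6 + 7·9^5 + 7·9^4 + 7·9^3 + 7·9^2 + 7·9 + 6. Bump = 77777776. G_8 = 77777775.
G_8 = 77777775. HB_10(77777775) = 7·10^7 + 7·10^6 + 7·10^5 + 7·10^4 + 7·10^3 + 7·10^2 + 7·10 + 5. Bump = 150051214. G_9 = 150051213.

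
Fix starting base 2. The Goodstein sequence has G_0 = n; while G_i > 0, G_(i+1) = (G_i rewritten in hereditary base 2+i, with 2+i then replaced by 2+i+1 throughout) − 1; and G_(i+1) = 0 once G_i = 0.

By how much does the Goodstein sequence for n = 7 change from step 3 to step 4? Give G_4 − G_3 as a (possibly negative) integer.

G_0=7  [base 2] 2^2 + 2 + 1  →[2↦3]→  3^3 + 3 + 1 = 31  −1 ⇒ G_1=30
G_1=30  [base 3] 3^3 + 3  →[3↦4]→  4^4 + 4 = 260  −1 ⇒ G_2=259
G_2=259  [base 4] 4^4 + 3  →[4↦5]→  5^5 + 3 = 3128  −1 ⇒ G_3=3127
G_3=3127  [base 5] 5^5 + 2  →[5↦6]→  6^6 + 2 = 46658  −1 ⇒ G_4=46657

43530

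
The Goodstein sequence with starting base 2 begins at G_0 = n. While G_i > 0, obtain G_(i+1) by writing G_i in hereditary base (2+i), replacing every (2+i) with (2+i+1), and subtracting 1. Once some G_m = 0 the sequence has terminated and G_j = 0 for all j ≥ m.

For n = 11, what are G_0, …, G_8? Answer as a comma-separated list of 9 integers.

[0] 11 ≡ 2^(2 + 1) + 2 + 1 (base 2). Lift 3: 85. −1: 84.
[1] 84 ≡ 3^(3 + 1) + 3 (base 3). Lift 4: 1028. −1: 1027.
[2] 1027 ≡ 4^(4 + 1) + 3 (base 4). Lift 5: 15628. −1: 15627.
[3] 15627 ≡ 5^(5 + 1) + 2 (base 5). Lift 6: 279938. −1: 279937.
[4] 279937 ≡ 6^(6 + 1) + 1 (base 6). Lift 7: 5764802. −1: 5764801.
[5] 5764801 ≡ 7^(7 + 1) (base 7). Lift 8: 134217728. −1: 134217727.
[6] 134217727 ≡ 7·8^8 + 7·8^7 + 7·8^6 + 7·8^5 + 7·8^4 + 7·8^3 + 7·8^2 + 7·8 + 7 (base 8). Lift 9: 2749609303. −1: 2749609302.
[7] 2749609302 ≡ 7·9^9 + 7·9^7 + 7·9^6 + 7·9^5 + 7·9^4 + 7·9^3 + 7·9^2 + 7·9 + 6 (base 9). Lift 10: 70077777776. −1: 70077777775.

11, 84, 1027, 15627, 279937, 5764801, 134217727, 2749609302, 70077777775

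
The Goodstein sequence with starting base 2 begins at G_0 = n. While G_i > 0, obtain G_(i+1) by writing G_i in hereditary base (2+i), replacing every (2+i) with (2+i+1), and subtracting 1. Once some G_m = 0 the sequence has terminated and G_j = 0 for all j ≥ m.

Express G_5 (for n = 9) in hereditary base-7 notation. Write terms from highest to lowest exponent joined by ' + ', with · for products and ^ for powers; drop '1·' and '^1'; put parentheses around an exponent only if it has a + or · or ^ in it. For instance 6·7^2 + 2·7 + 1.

3·7^7 + 3·7^3 + 3·7^2 + 3·7

9 —HB2→ 2^(2 + 1) + 1 —bump→ 3^(3 + 1) + 1 = 82 —(−1)→ 81
81 —HB3→ 3^(3 + 1) —bump→ 4^(4 + 1) = 1024 —(−1)→ 1023
1023 —HB4→ 3·4^4 + 3·4^3 + 3·4^2 + 3·4 + 3 —bump→ 3·5^5 + 3·5^3 + 3·5^2 + 3·5 + 3 = 9843 —(−1)→ 9842
9842 —HB5→ 3·5^5 + 3·5^3 + 3·5^2 + 3·5 + 2 —bump→ 3·6^6 + 3·6^3 + 3·6^2 + 3·6 + 2 = 140744 —(−1)→ 140743
140743 —HB6→ 3·6^6 + 3·6^3 + 3·6^2 + 3·6 + 1 —bump→ 3·7^7 + 3·7^3 + 3·7^2 + 3·7 + 1 = 2471827 —(−1)→ 2471826
2471826 —HB7→ 3·7^7 + 3·7^3 + 3·7^2 + 3·7 —bump→ 3·8^8 + 3·8^3 + 3·8^2 + 3·8 = 50333400 —(−1)→ 50333399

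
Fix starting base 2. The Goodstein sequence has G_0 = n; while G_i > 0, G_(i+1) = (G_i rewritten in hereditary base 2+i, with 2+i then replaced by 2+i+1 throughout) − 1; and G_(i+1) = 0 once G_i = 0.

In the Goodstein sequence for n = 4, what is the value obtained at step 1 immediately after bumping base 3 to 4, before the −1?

[0] 4 ≡ 2^2 (base 2). Lift 3: 27. −1: 26.
[1] 26 ≡ 2·3^2 + 2·3 + 2 (base 3). Lift 4: 42. −1: 41.

42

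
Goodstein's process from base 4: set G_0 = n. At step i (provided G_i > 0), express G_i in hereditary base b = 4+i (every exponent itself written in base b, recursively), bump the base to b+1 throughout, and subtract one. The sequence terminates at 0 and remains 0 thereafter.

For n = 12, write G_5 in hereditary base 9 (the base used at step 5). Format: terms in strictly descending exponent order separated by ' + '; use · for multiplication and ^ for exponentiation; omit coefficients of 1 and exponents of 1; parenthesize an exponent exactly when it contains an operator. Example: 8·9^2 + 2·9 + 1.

2·9

(0) 12|_4 = 3·4 ↦ 3·5|_5 = 15 ⇒ 14
(1) 14|_5 = 2·5 + 4 ↦ 2·6 + 4|_6 = 16 ⇒ 15
(2) 15|_6 = 2·6 + 3 ↦ 2·7 + 3|_7 = 17 ⇒ 16
(3) 16|_7 = 2·7 + 2 ↦ 2·8 + 2|_8 = 18 ⇒ 17
(4) 17|_8 = 2·8 + 1 ↦ 2·9 + 1|_9 = 19 ⇒ 18
(5) 18|_9 = 2·9 ↦ 2·10|_10 = 20 ⇒ 19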